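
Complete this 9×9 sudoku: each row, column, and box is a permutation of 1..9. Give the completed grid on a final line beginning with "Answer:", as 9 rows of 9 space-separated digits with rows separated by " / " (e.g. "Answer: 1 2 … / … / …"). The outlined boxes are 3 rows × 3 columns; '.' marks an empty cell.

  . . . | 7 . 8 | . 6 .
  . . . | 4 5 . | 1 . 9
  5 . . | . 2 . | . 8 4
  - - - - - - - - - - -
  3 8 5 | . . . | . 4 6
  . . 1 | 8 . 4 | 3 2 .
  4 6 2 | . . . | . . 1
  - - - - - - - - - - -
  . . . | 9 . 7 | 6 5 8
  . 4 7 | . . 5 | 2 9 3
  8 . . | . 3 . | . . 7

Step 1. [r3c7∈{7}] only 7 remains possible at r3c7, so r3c7=7.
Step 2. [r4c5∈{1,7,9}] in row 4, 7 fits only at r4c5. So r4c5=7.
Step 3. [r6c5∈{9}] r6c5's peers cover all but 9, so r6c5=9.
Step 4. [r1c5∈{1}] nothing but 1 survives at r1c5 ⇒ r1c5=1.
Step 5. [r3c2∈{1,3,9}] 1 has one home in row 3: r3c2. So r3c2=1.
Step 6. [r7c3∈{3}] only 3 remains possible at r7c3. So r7c3=3.
Step 7. [r7c2∈{2}] r7c2 is down to just 2, so r7c2=2.
Step 8. [r3c6∈{3,6,9}] in col 6, 9 fits only at r3c6, so r3c6=9.
Step 9. [r3c3∈{6}] r3c3 has the single candidate 6 ⇒ r3c3=6.
Step 10. [r8c1∈{1,6}] 6 has one home in col 1: r8c1 ⇒ r8c1=6.
Step 11. [r9c4∈{1,2,6}] 6 has one home in col 4: r9c4, so r9c4=6.
Step 12. [r5c9∈{5}] r5c9 is down to just 5. So r5c9=5.
Step 13. [r9c6∈{1,2}] 2 has one home in row 9: r9c6. So r9c6=2.
Step 14. [r9c3∈{9}] nothing but 9 survives at r9c3. So r9c3=9.
Step 15. [r6c6∈{3}] only 3 remains possible at r6c6 ⇒ r6c6=3.
Step 16. [r1c2∈{3,9}] across row 1, 3 lands solely at r1c2. So r1c2=3.
Step 17. [r1c1∈{2,9}] across row 1, 9 lands solely at r1c1, so r1c1=9.
Step 18. [r5c1∈{7}] nothing but 7 survives at r5c1, so r5c1=7.
Step 19. [r4c6∈{1}] r4c6's peers cover all but 1, so r4c6=1.
Step 20. [r8c4∈{1}] r8c4 has the single candidate 1, so r8c4=1.
Step 21. [r6c7∈{8}] only 8 remains possible at r6c7. So r6c7=8.
Step 22. [r7c1∈{1}] only 1 remains possible at r7c1 ⇒ r7c1=1.
Step 23. [r5c2∈{9}] r5c2's peers cover all but 9, so r5c2=9.
Step 24. [r1c3∈{4}] r1c3 is down to just 4 ⇒ r1c3=4.
Step 25. [r9c7∈{4}] only 4 remains possible at r9c7, so r9c7=4.
Step 26. [r2c6∈{6}] r2c6's peers cover all but 6 ⇒ r2c6=6.
Step 27. [r7c5∈{4}] only 4 remains possible at r7c5 ⇒ r7c5=4.
Step 28. [r2c8∈{3}] only 3 remains possible at r2c8. So r2c8=3.
Step 29. [r4c7∈{9}] r4c7 has the single candidate 9, so r4c7=9.
Step 30. [r6c8∈{7}] nothing but 7 survives at r6c8. So r6c8=7.
Step 31. [r4c4∈{2}] r4c4's peers cover all but 2, so r4c4=2.
Step 32. [r5c5∈{6}] r5c5 has the single candidate 6. So r5c5=6.
Step 33. [r9c8∈{1}] r9c8's peers cover all but 1, so r9c8=1.
Step 34. [r1c9∈{2}] r1c9 is down to just 2. So r1c9=2.
Step 35. [r3c4∈{3}] only 3 remains possible at r3c4, so r3c4=3.
Step 36. [r2c2∈{7}] nothing but 7 survives at r2c2 ⇒ r2c2=7.
Step 37. [r8c5∈{8}] r8c5's peers cover all but 8, so r8c5=8.
Step 38. [r1c7∈{5}] only 5 remains possible at r1c7. So r1c7=5.
Step 39. [r2c3∈{8}] r2c3's peers cover all but 8, so r2c3=8.
Step 40. [r2c1∈{2}] r2c1 has the single candidate 2 ⇒ r2c1=2.
Step 41. [r6c4∈{5}] r6c4 is down to just 5. So r6c4=5.
Step 42. [r9c2∈{5}] r9c2's peers cover all but 5, so r9c2=5.

Answer: 9 3 4 7 1 8 5 6 2 / 2 7 8 4 5 6 1 3 9 / 5 1 6 3 2 9 7 8 4 / 3 8 5 2 7 1 9 4 6 / 7 9 1 8 6 4 3 2 5 / 4 6 2 5 9 3 8 7 1 / 1 2 3 9 4 7 6 5 8 / 6 4 7 1 8 5 2 9 3 / 8 5 9 6 3 2 4 1 7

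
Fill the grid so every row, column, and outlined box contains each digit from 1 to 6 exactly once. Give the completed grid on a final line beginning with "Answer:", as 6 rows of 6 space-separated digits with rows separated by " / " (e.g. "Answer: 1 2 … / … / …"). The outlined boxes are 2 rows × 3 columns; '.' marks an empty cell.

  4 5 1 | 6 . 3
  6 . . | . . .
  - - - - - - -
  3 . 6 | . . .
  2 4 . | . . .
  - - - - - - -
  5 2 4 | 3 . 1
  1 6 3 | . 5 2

Step 1. [r1c5∈{2}] r1c5 has the single candidate 2. So r1c5=2.
Step 2. [r3c4∈{1,2,4,5}] 2 has one home in row 3: r3c4 ⇒ r3c4=2.
Step 3. [r3c6∈{4,5}] across row 3, 5 lands solely at r3c6 ⇒ r3c6=5.
Step 4. [r4c4∈{1}] only 1 remains possible at r4c4. So r4c4=1.
Step 5. [r2c6∈{4}] r2c6 is down to just 4 ⇒ r2c6=4.
Step 6. [r4c6∈{6}] nothing but 6 survives at r4c6 ⇒ r4c6=6.
Step 7. [r3c5∈{4}] r3c5's peers cover all but 4 ⇒ r3c5=4.
Step 8. [r3c2∈{1}] only 1 remains possible at r3c2. So r3c2=1.
Step 9. [r6c4∈{4}] r6c4 is down to just 4. So r6c4=4.
Step 10. [r2c4∈{5}] nothing but 5 survives at r2c4, so r2c4=5.
Step 11. [r5c5∈{6}] r5c5 is down to just 6, so r5c5=6.
Step 12. [r4c5∈{3}] r4c5's peers cover all but 3, so r4c5=3.
Step 13. [r2c2∈{3}] r2c2's peers cover all but 3 ⇒ r2c2=3.
Step 14. [r4c3∈{5}] r4c3 is down to just 5 ⇒ r4c3=5.
Step 15. [r2c3∈{2}] r2c3's peers cover all but 2 ⇒ r2c3=2.
Step 16. [r2c5∈{1}] r2c5 has the single candidate 1. So r2c5=1.

Answer: 4 5 1 6 2 3 / 6 3 2 5 1 4 / 3 1 6 2 4 5 / 2 4 5 1 3 6 / 5 2 4 3 6 1 / 1 6 3 4 5 2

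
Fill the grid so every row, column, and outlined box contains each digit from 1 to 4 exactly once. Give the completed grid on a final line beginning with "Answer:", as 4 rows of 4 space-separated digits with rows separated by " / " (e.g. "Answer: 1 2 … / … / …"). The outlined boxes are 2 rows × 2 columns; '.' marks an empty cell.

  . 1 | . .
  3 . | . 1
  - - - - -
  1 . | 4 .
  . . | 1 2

Step 1. [r2c2∈{2,4}] row 2 places 4 nowhere but r2c2 ⇒ r2c2=4.
Step 2. [r3c4∈{3}] only 3 remains possible at r3c4, so r3c4=3.
Step 3. [r1c3∈{2,3}] r1c3 is the only open cell in row 1 admitting 3, so r1c3=3.
Step 4. [r1c4∈{4}] r1c4's peers cover all but 4, so r1c4=4.
Step 5. [r3c2∈{2}] nothing but 2 survives at r3c2. So r3c2=2.
Step 6. [r4c2∈{3}] only 3 remains possible at r4c2, so r4c2=3.
Step 7. [r2c3∈{2}] r2c3's peers cover all but 2. So r2c3=2.
Step 8. [r4c1∈{4}] r4c1 has the single candidate 4, so r4c1=4.
Step 9. [r1c1∈{2}] nothing but 2 survives at r1c1 ⇒ r1c1=2.

Answer: 2 1 3 4 / 3 4 2 1 / 1 2 4 3 / 4 3 1 2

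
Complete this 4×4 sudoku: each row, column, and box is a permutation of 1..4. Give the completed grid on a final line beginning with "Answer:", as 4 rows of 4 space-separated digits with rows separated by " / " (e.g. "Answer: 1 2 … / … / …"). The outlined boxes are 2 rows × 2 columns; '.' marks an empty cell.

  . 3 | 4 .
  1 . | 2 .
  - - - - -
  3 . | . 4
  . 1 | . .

Step 1. [r4c4∈{2,3}] 2 has one home in col 4: r4c4, so r4c4=2.
Step 2. [r3c2∈{2}] r3c2's peers cover all but 2. So r3c2=2.
Step 3. [r1c1∈{2}] nothing but 2 survives at r1c1. So r1c1=2.
Step 4. [r2c4∈{3}] r2c4 is down to just 3, so r2c4=3.
Step 5. [r4c3∈{3}] r4c3 has the single candidate 3 ⇒ r4c3=3.
Step 6. [r3c3∈{1}] r3c3 is down to just 1. So r3c3=1.
Step 7. [r4c1∈{4}] nothing but 4 survives at r4c1 ⇒ r4c1=4.
Step 8. [r2c2∈{4}] r2c2's peers cover all but 4 ⇒ r2c2=4.
Step 9. [r1c4∈{1}] r1c4 is down to just 1. So r1c4=1.

Answer: 2 3 4 1 / 1 4 2 3 / 3 2 1 4 / 4 1 3 2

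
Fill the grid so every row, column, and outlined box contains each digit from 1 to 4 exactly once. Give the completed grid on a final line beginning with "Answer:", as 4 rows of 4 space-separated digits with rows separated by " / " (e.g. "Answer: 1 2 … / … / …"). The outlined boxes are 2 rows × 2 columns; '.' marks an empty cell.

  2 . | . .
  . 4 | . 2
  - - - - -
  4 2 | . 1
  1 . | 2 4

Step 1. [r1c4∈{3}] only 3 remains possible at r1c4. So r1c4=3.
Step 2. [r1c2∈{1}] r1c2 is down to just 1, so r1c2=1.
Step 3. [r4c2∈{3}] r4c2 has the single candidate 3 ⇒ r4c2=3.
Step 4. [r3c3∈{3}] r3c3's peers cover all but 3 ⇒ r3c3=3.
Step 5. [r2c3∈{1}] only 1 remains possible at r2c3 ⇒ r2c3=1.
Step 6. [r2c1∈{3}] r2c1 has the single candidate 3 ⇒ r2c1=3.
Step 7. [r1c3∈{4}] only 4 remains possible at r1c3 ⇒ r1c3=4.

Answer: 2 1 4 3 / 3 4 1 2 / 4 2 3 1 / 1 3 2 4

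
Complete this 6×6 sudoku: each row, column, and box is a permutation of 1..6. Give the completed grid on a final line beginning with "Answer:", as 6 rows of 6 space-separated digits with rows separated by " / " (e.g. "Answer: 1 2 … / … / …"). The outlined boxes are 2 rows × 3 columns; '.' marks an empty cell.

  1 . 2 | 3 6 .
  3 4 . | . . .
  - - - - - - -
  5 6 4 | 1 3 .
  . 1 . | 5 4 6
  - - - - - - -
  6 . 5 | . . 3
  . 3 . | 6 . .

Step 1. [r5c5∈{1,2}] r5c5 is the only open cell in row 5 admitting 1 ⇒ r5c5=1.
Step 2. [r2c4∈{2}] r2c4's peers cover all but 2 ⇒ r2c4=2.
Step 3. [r6c5∈{2,5}] r6c5 is the only open cell in col 5 admitting 2. So r6c5=2.
Step 4. [r6c6∈{4,5}] 5 has one home in row 6: r6c6. So r6c6=5.
Step 5. [r4c1∈{2}] only 2 remains possible at r4c1. So r4c1=2.
Step 6. [r3c6∈{2}] r3c6 has the single candidate 2, so r3c6=2.
Step 7. [r2c3∈{6}] nothing but 6 survives at r2c3 ⇒ r2c3=6.
Step 8. [r2c5∈{5}] nothing but 5 survives at r2c5 ⇒ r2c5=5.
Step 9. [r5c4∈{4}] r5c4 is down to just 4 ⇒ r5c4=4.
Step 10. [r1c2∈{5}] r1c2 is down to just 5 ⇒ r1c2=5.
Step 11. [r5c2∈{2}] nothing but 2 survives at r5c2, so r5c2=2.
Step 12. [r2c6∈{1}] only 1 remains possible at r2c6 ⇒ r2c6=1.
Step 13. [r6c1∈{4}] r6c1 is down to just 4 ⇒ r6c1=4.
Step 14. [r1c6∈{4}] nothing but 4 survives at r1c6, so r1c6=4.
Step 15. [r4c3∈{3}] nothing but 3 survives at r4c3. So r4c3=3.
Step 16. [r6c3∈{1}] r6c3 has the single candidate 1, so r6c3=1.

Answer: 1 5 2 3 6 4 / 3 4 6 2 5 1 / 5 6 4 1 3 2 / 2 1 3 5 4 6 / 6 2 5 4 1 3 / 4 3 1 6 2 5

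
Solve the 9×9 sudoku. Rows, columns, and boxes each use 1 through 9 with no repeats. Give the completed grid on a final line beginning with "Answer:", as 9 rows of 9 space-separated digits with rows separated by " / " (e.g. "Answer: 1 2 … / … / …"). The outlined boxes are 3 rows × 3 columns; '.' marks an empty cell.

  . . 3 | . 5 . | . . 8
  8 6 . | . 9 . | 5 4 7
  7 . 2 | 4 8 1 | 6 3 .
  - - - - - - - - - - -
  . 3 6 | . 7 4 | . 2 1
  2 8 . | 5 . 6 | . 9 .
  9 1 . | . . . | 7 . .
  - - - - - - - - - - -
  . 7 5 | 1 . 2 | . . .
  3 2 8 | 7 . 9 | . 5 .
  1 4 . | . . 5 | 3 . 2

Step 1. [r5c7∈{4}] nothing but 4 survives at r5c7, so r5c7=4.
Step 2. [r9c5∈{6}] nothing but 6 survives at r9c5. So r9c5=6.
Step 3. [r8c9∈{4,6}] 6 has one home in row 8: r8c9 ⇒ r8c9=6.
Step 4. [r6c6∈{3,8}] r6c6 is the only open cell in col 6 admitting 8, so r6c6=8.
Step 5. [r1c7∈{1,2,9}] r1c7 is the only open cell in col 7 admitting 2. So r1c7=2.
Step 6. [r7c5∈{3,4}] in row 7, 3 fits only at r7c5, so r7c5=3.
Step 7. [r6c4∈{2,3}] across box 5, 3 lands solely at r6c4 ⇒ r6c4=3.
Step 8. [r7c7∈{8,9}] across col 7, 9 lands solely at r7c7 ⇒ r7c7=9.
Step 9. [r1c2∈{9}] nothing but 9 survives at r1c2, so r1c2=9.
Step 10. [r9c8∈{7,8}] across row 9, 7 lands solely at r9c8 ⇒ r9c8=7.
Step 11. [r8c7∈{1}] r8c7's peers cover all but 1 ⇒ r8c7=1.
Step 12. [r1c4∈{6}] r1c4 is down to just 6 ⇒ r1c4=6.
Step 13. [r5c3∈{7}] r5c3's peers cover all but 7. So r5c3=7.
Step 14. [r7c9∈{4}] r7c9's peers cover all but 4 ⇒ r7c9=4.
Step 15. [r2c4∈{2}] r2c4 is down to just 2, so r2c4=2.
Step 16. [r6c9∈{5}] nothing but 5 survives at r6c9, so r6c9=5.
Step 17. [r6c5∈{2}] nothing but 2 survives at r6c5 ⇒ r6c5=2.
Step 18. [r5c5∈{1}] nothing but 1 survives at r5c5 ⇒ r5c5=1.
Step 19. [r7c8∈{8}] nothing but 8 survives at r7c8. So r7c8=8.
Step 20. [r1c8∈{1}] r1c8 has the single candidate 1, so r1c8=1.
Step 21. [r2c3∈{1}] only 1 remains possible at r2c3, so r2c3=1.
Step 22. [r9c3∈{9}] only 9 remains possible at r9c3, so r9c3=9.
Step 23. [r6c3∈{4}] r6c3's peers cover all but 4, so r6c3=4.
Step 24. [r4c1∈{5}] r4c1's peers cover all but 5 ⇒ r4c1=5.
Step 25. [r1c1∈{4}] nothing but 4 survives at r1c1. So r1c1=4.
Step 26. [r4c7∈{8}] only 8 remains possible at r4c7 ⇒ r4c7=8.
Step 27. [r2c6∈{3}] r2c6's peers cover all but 3 ⇒ r2c6=3.
Step 28. [r8c5∈{4}] r8c5 has the single candidate 4 ⇒ r8c5=4.
Step 29. [r7c1∈{6}] nothing but 6 survives at r7c1, so r7c1=6.
Step 30. [r9c4∈{8}] r9c4 is down to just 8, so r9c4=8.
Step 31. [r3c9∈{9}] r3c9 is down to just 9, so r3c9=9.
Step 32. [r5c9∈{3}] r5c9 is down to just 3, so r5c9=3.
Step 33. [r6c8∈{6}] r6c8's peers cover all but 6, so r6c8=6.
Step 34. [r4c4∈{9}] nothing but 9 survives at r4c4, so r4c4=9.
Step 35. [r1c6∈{7}] r1c6 has the single candidate 7 ⇒ r1c6=7.
Step 36. [r3c2∈{5}] r3c2 is down to just 5. So r3c2=5.

Answer: 4 9 3 6 5 7 2 1 8 / 8 6 1 2 9 3 5 4 7 / 7 5 2 4 8 1 6 3 9 / 5 3 6 9 7 4 8 2 1 / 2 8 7 5 1 6 4 9 3 / 9 1 4 3 2 8 7 6 5 / 6 7 5 1 3 2 9 8 4 / 3 2 8 7 4 9 1 5 6 / 1 4 9 8 6 5 3 7 2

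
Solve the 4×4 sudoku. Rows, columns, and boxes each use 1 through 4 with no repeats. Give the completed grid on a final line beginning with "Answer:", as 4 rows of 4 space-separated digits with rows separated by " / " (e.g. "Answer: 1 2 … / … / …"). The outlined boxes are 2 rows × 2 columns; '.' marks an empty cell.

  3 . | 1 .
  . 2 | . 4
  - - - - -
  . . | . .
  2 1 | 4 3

Step 1. [r1c4∈{2}] r1c4's peers cover all but 2, so r1c4=2.
Step 2. [r3c2∈{3,4}] row 3 places 3 nowhere but r3c2 ⇒ r3c2=3.
Step 3. [r2c1∈{1}] nothing but 1 survives at r2c1. So r2c1=1.
Step 4. [r2c3∈{3}] r2c3 has the single candidate 3. So r2c3=3.
Step 5. [r1c2∈{4}] r1c2 has the single candidate 4. So r1c2=4.
Step 6. [r3c3∈{2}] only 2 remains possible at r3c3, so r3c3=2.
Step 7. [r3c4∈{1}] nothing but 1 survives at r3c4 ⇒ r3c4=1.
Step 8. [r3c1∈{4}] r3c1 is down to just 4, so r3c1=4.

Answer: 3 4 1 2 / 1 2 3 4 / 4 3 2 1 / 2 1 4 3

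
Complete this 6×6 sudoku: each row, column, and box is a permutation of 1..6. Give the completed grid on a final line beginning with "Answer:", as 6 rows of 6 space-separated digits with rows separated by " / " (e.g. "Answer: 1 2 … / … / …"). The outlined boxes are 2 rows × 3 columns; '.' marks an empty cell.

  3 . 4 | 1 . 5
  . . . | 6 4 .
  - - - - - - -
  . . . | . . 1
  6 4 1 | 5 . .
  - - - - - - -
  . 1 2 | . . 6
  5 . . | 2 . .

Step 1. [r1c5∈{2}] r1c5 is down to just 2, so r1c5=2.
Step 2. [r4c5∈{3}] r4c5 is down to just 3, so r4c5=3.
Step 3. [r6c6∈{3,4}] 4 has one home in row 6: r6c6 ⇒ r6c6=4.
Step 4. [r6c3∈{3,6}] across col 3, 6 lands solely at r6c3 ⇒ r6c3=6.
Step 5. [r3c3∈{3,5}] in col 3, 3 fits only at r3c3. So r3c3=3.
Step 6. [r3c1∈{2}] nothing but 2 survives at r3c1 ⇒ r3c1=2.
Step 7. [r2c2∈{2,5}] in row 2, 2 fits only at r2c2. So r2c2=2.
Step 8. [r2c6∈{3}] r2c6's peers cover all but 3, so r2c6=3.
Step 9. [r3c5∈{6}] r3c5 has the single candidate 6, so r3c5=6.
Step 10. [r4c6∈{2}] r4c6's peers cover all but 2 ⇒ r4c6=2.
Step 11. [r6c5∈{1}] only 1 remains possible at r6c5, so r6c5=1.
Step 12. [r2c3∈{5}] r2c3 is down to just 5, so r2c3=5.
Step 13. [r3c4∈{4}] r3c4 has the single candidate 4 ⇒ r3c4=4.
Step 14. [r5c5∈{5}] r5c5 is down to just 5, so r5c5=5.
Step 15. [r2c1∈{1}] r2c1 has the single candidate 1. So r2c1=1.
Step 16. [r6c2∈{3}] only 3 remains possible at r6c2. So r6c2=3.
Step 17. [r3c2∈{5}] nothing but 5 survives at r3c2, so r3c2=5.
Step 18. [r5c1∈{4}] nothing but 4 survives at r5c1. So r5c1=4.
Step 19. [r5c4∈{3}] only 3 remains possible at r5c4. So r5c4=3.
Step 20. [r1c2∈{6}] r1c2 is down to just 6 ⇒ r1c2=6.

Answer: 3 6 4 1 2 5 / 1 2 5 6 4 3 / 2 5 3 4 6 1 / 6 4 1 5 3 2 / 4 1 2 3 5 6 / 5 3 6 2 1 4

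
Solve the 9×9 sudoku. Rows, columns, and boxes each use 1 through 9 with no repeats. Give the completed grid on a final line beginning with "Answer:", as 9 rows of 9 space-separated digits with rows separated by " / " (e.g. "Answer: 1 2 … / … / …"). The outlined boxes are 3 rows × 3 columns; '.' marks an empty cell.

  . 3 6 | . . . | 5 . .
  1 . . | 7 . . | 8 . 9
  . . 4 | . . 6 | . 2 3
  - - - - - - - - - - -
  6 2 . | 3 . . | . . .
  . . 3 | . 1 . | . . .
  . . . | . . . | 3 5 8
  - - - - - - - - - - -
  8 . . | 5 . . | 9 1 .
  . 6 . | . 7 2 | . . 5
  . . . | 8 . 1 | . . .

Step 1. [r8c7∈{4}] r8c7 is down to just 4 ⇒ r8c7=4.
Step 2. [r2c2∈{5}] nothing but 5 survives at r2c2 ⇒ r2c2=5.
Step 3. [r4c3∈{1,5,7,8,9}] in col 3, 8 fits only at r4c3 ⇒ r4c3=8.
Step 4. [r8c4∈{9}] r8c4 is down to just 9. So r8c4=9.
Step 5. [r5c1∈{4,5,7,9}] box 4 places 5 nowhere but r5c1 ⇒ r5c1=5.
Step 6. [r5c6∈{4,7,8,9}] 8 has one home in row 5: r5c6 ⇒ r5c6=8.
Step 7. [r1c5∈{2,4,8,9}] row 1 places 8 nowhere but r1c5 ⇒ r1c5=8.
Step 8. [r6c2∈{1,4,7,9}] col 2 places 1 nowhere but r6c2, so r6c2=1.
Step 9. [r2c3∈{2}] r2c3's peers cover all but 2, so r2c3=2.
Step 10. [r9c1∈{2,3,4,7,9}] col 1 places 2 nowhere but r9c1. So r9c1=2.
Step 11. [r6c1∈{4,7,9}] r6c1 is the only open cell in col 1 admitting 4, so r6c1=4.
Step 12. [r7c3∈{7}] only 7 remains possible at r7c3, so r7c3=7.
Step 13. [r5c2∈{7,9}] 7 has one home in box 4: r5c2. So r5c2=7.
Step 14. [r1c4∈{1,2,4}] r1c4 is the only open cell in row 1 admitting 2. So r1c4=2.
Step 15. [r5c4∈{4,6}] 4 has one home in col 4: r5c4 ⇒ r5c4=4.
Step 16. [r1c9∈{1,4,7}] in row 1, 1 fits only at r1c9 ⇒ r1c9=1.
Step 17. [r3c7∈{7}] r3c7 is down to just 7. So r3c7=7.
Step 18. [r9c7∈{6}] r9c7 is down to just 6 ⇒ r9c7=6.
Step 19. [r7c2∈{4}] r7c2 is down to just 4. So r7c2=4.
Step 20. [r3c1∈{9}] only 9 remains possible at r3c1 ⇒ r3c1=9.
Step 21. [r6c3∈{9}] r6c3 is down to just 9 ⇒ r6c3=9.
Step 22. [r1c8∈{4}] r1c8's peers cover all but 4 ⇒ r1c8=4.
Step 23. [r4c5∈{5,9}] r4c5 is the only open cell in col 5 admitting 9. So r4c5=9.
Step 24. [r7c6∈{3}] only 3 remains possible at r7c6, so r7c6=3.
Step 25. [r4c8∈{7}] r4c8's peers cover all but 7, so r4c8=7.
Step 26. [r5c9∈{2,6}] r5c9 is the only open cell in col 9 admitting 6 ⇒ r5c9=6.
Step 27. [r8c8∈{3,8}] 8 has one home in row 8: r8c8. So r8c8=8.
Step 28. [r2c5∈{3,4}] 3 has one home in row 2: r2c5, so r2c5=3.
Step 29. [r6c5∈{2,6}] 2 has one home in row 6: r6c5. So r6c5=2.
Step 30. [r6c6∈{7}] r6c6's peers cover all but 7. So r6c6=7.
Step 31. [r7c5∈{6}] r7c5 has the single candidate 6, so r7c5=6.
Step 32. [r2c8∈{6}] r2c8 is down to just 6 ⇒ r2c8=6.
Step 33. [r9c5∈{4}] only 4 remains possible at r9c5. So r9c5=4.
Step 34. [r1c1∈{7}] r1c1's peers cover all but 7. So r1c1=7.
Step 35. [r2c6∈{4}] only 4 remains possible at r2c6 ⇒ r2c6=4.
Step 36. [r9c2∈{9}] r9c2 has the single candidate 9, so r9c2=9.
Step 37. [r1c6∈{9}] r1c6 is down to just 9 ⇒ r1c6=9.
Step 38. [r7c9∈{2}] only 2 remains possible at r7c9 ⇒ r7c9=2.
Step 39. [r9c9∈{7}] nothing but 7 survives at r9c9, so r9c9=7.
Step 40. [r4c7∈{1}] nothing but 1 survives at r4c7 ⇒ r4c7=1.
Step 41. [r3c2∈{8}] nothing but 8 survives at r3c2, so r3c2=8.
Step 42. [r3c4∈{1}] r3c4 has the single candidate 1 ⇒ r3c4=1.
Step 43. [r8c1∈{3}] nothing but 3 survives at r8c1. So r8c1=3.
Step 44. [r3c5∈{5}] r3c5 has the single candidate 5 ⇒ r3c5=5.
Step 45. [r9c8∈{3}] r9c8 has the single candidate 3, so r9c8=3.
Step 46. [r9c3∈{5}] nothing but 5 survives at r9c3, so r9c3=5.
Step 47. [r5c8∈{9}] r5c8's peers cover all but 9 ⇒ r5c8=9.
Step 48. [r4c6∈{5}] r4c6 has the single candidate 5, so r4c6=5.
Step 49. [r5c7∈{2}] r5c7 has the single candidate 2 ⇒ r5c7=2.
Step 50. [r4c9∈{4}] nothing but 4 survives at r4c9. So r4c9=4.
Step 51. [r6c4∈{6}] r6c4 has the single candidate 6, so r6c4=6.
Step 52. [r8c3∈{1}] r8c3's peers cover all but 1, so r8c3=1.

Answer: 7 3 6 2 8 9 5 4 1 / 1 5 2 7 3 4 8 6 9 / 9 8 4 1 5 6 7 2 3 / 6 2 8 3 9 5 1 7 4 / 5 7 3 4 1 8 2 9 6 / 4 1 9 6 2 7 3 5 8 / 8 4 7 5 6 3 9 1 2 / 3 6 1 9 7 2 4 8 5 / 2 9 5 8 4 1 6 3 7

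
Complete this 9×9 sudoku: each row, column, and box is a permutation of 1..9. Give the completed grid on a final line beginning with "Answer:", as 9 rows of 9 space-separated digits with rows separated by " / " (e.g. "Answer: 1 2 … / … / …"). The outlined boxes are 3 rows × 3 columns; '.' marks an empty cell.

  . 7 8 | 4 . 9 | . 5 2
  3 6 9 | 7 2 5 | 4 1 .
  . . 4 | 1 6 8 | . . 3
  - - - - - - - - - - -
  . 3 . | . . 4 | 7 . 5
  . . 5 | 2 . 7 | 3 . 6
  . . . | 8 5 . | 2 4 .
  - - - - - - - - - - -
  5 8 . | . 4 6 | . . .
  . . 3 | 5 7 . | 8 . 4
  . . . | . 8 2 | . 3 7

Step 1. [r6c9∈{1,9}] box 6 places 1 nowhere but r6c9, so r6c9=1.
Step 2. [r6c2∈{9}] only 9 remains possible at r6c2 ⇒ r6c2=9.
Step 3. [r7c9∈{9}] r7c9's peers cover all but 9. So r7c9=9.
Step 4. [r1c1∈{1}] nothing but 1 survives at r1c1. So r1c1=1.
Step 5. [r4c4∈{6,9}] col 4 places 6 nowhere but r4c4, so r4c4=6.
Step 6. [r8c8∈{2,6}] 6 has one home in col 8: r8c8 ⇒ r8c8=6.
Step 7. [r7c3∈{1,2,7}] across row 7, 7 lands solely at r7c3 ⇒ r7c3=7.
Step 8. [r3c1∈{2}] nothing but 2 survives at r3c1 ⇒ r3c1=2.
Step 9. [r6c3∈{6}] r6c3 has the single candidate 6 ⇒ r6c3=6.
Step 10. [r9c3∈{1}] r9c3 has the single candidate 1 ⇒ r9c3=1.
Step 11. [r9c2∈{4}] r9c2's peers cover all but 4 ⇒ r9c2=4.
Step 12. [r4c1∈{8}] only 8 remains possible at r4c1 ⇒ r4c1=8.
Step 13. [r4c8∈{9}] r4c8 has the single candidate 9, so r4c8=9.
Step 14. [r8c1∈{9}] r8c1 is down to just 9 ⇒ r8c1=9.
Step 15. [r5c5∈{1,9}] across row 5, 9 lands solely at r5c5. So r5c5=9.
Step 16. [r5c2∈{1}] r5c2's peers cover all but 1, so r5c2=1.
Step 17. [r4c5∈{1}] r4c5 has the single candidate 1, so r4c5=1.
Step 18. [r8c6∈{1}] nothing but 1 survives at r8c6 ⇒ r8c6=1.
Step 19. [r5c1∈{4}] only 4 remains possible at r5c1 ⇒ r5c1=4.
Step 20. [r7c8∈{2}] only 2 remains possible at r7c8, so r7c8=2.
Step 21. [r7c7∈{1}] r7c7 has the single candidate 1. So r7c7=1.
Step 22. [r3c8∈{7}] r3c8 has the single candidate 7, so r3c8=7.
Step 23. [r7c4∈{3}] nothing but 3 survives at r7c4. So r7c4=3.
Step 24. [r1c7∈{6}] r1c7's peers cover all but 6 ⇒ r1c7=6.
Step 25. [r2c9∈{8}] r2c9 is down to just 8. So r2c9=8.
Step 26. [r4c3∈{2}] only 2 remains possible at r4c3. So r4c3=2.
Step 27. [r6c1∈{7}] r6c1 has the single candidate 7 ⇒ r6c1=7.
Step 28. [r5c8∈{8}] only 8 remains possible at r5c8. So r5c8=8.
Step 29. [r9c1∈{6}] r9c1 is down to just 6 ⇒ r9c1=6.
Step 30. [r8c2∈{2}] nothing but 2 survives at r8c2 ⇒ r8c2=2.
Step 31. [r3c7∈{9}] r3c7 has the single candidate 9. So r3c7=9.
Step 32. [r6c6∈{3}] only 3 remains possible at r6c6, so r6c6=3.
Step 33. [r1c5∈{3}] only 3 remains possible at r1c5 ⇒ r1c5=3.
Step 34. [r9c4∈{9}] nothing but 9 survives at r9c4 ⇒ r9c4=9.
Step 35. [r9c7∈{5}] only 5 remains possible at r9c7. So r9c7=5.
Step 36. [r3c2∈{5}] r3c2's peers cover all but 5, so r3c2=5.

Answer: 1 7 8 4 3 9 6 5 2 / 3 6 9 7 2 5 4 1 8 / 2 5 4 1 6 8 9 7 3 / 8 3 2 6 1 4 7 9 5 / 4 1 5 2 9 7 3 8 6 / 7 9 6 8 5 3 2 4 1 / 5 8 7 3 4 6 1 2 9 / 9 2 3 5 7 1 8 6 4 / 6 4 1 9 8 2 5 3 7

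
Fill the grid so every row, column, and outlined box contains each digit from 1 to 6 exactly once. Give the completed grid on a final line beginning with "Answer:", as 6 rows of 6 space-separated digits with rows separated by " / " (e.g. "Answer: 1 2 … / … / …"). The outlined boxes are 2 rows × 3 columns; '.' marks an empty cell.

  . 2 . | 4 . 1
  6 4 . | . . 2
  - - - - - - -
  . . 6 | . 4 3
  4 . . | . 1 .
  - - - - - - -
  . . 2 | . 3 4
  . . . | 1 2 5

Step 1. [r3c1∈{1,2,5}] col 1 places 2 nowhere but r3c1. So r3c1=2.
Step 2. [r6c1∈{3}] r6c1 has the single candidate 3. So r6c1=3.
Step 3. [r1c1∈{5}] only 5 remains possible at r1c1. So r1c1=5.
Step 4. [r4c3∈{3,5}] col 3 places 5 nowhere but r4c3, so r4c3=5.
Step 5. [r5c4∈{6}] r5c4 is down to just 6. So r5c4=6.
Step 6. [r2c4∈{3,5}] col 4 places 3 nowhere but r2c4. So r2c4=3.
Step 7. [r5c2∈{1,5}] row 5 places 5 nowhere but r5c2. So r5c2=5.
Step 8. [r4c2∈{3}] r4c2 is down to just 3 ⇒ r4c2=3.
Step 9. [r2c3∈{1}] r2c3 is down to just 1 ⇒ r2c3=1.
Step 10. [r3c2∈{1}] only 1 remains possible at r3c2. So r3c2=1.
Step 11. [r1c3∈{3}] r1c3's peers cover all but 3. So r1c3=3.
Step 12. [r5c1∈{1}] only 1 remains possible at r5c1 ⇒ r5c1=1.
Step 13. [r4c6∈{6}] r4c6's peers cover all but 6 ⇒ r4c6=6.
Step 14. [r6c2∈{6}] r6c2 is down to just 6, so r6c2=6.
Step 15. [r4c4∈{2}] only 2 remains possible at r4c4. So r4c4=2.
Step 16. [r3c4∈{5}] r3c4 has the single candidate 5. So r3c4=5.
Step 17. [r2c5∈{5}] only 5 remains possible at r2c5 ⇒ r2c5=5.
Step 18. [r1c5∈{6}] only 6 remains possible at r1c5. So r1c5=6.
Step 19. [r6c3∈{4}] r6c3 has the single candidate 4 ⇒ r6c3=4.

Answer: 5 2 3 4 6 1 / 6 4 1 3 5 2 / 2 1 6 5 4 3 / 4 3 5 2 1 6 / 1 5 2 6 3 4 / 3 6 4 1 2 5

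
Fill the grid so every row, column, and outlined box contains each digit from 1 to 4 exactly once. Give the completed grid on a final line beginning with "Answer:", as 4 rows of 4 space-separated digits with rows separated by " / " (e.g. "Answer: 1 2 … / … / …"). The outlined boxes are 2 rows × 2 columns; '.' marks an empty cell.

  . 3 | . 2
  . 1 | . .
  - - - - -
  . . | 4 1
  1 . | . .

Step 1. [r2c3∈{3}] r2c3 is down to just 3 ⇒ r2c3=3.
Step 2. [r3c2∈{2}] r3c2 is down to just 2. So r3c2=2.
Step 3. [r1c1∈{4}] r1c1 has the single candidate 4 ⇒ r1c1=4.
Step 4. [r2c1∈{2}] r2c1 has the single candidate 2. So r2c1=2.
Step 5. [r3c1∈{3}] r3c1 has the single candidate 3, so r3c1=3.
Step 6. [r4c2∈{4}] r4c2's peers cover all but 4 ⇒ r4c2=4.
Step 7. [r1c3∈{1}] r1c3's peers cover all but 1, so r1c3=1.
Step 8. [r2c4∈{4}] r2c4's peers cover all but 4 ⇒ r2c4=4.
Step 9. [r4c4∈{3}] nothing but 3 survives at r4c4. So r4c4=3.
Step 10. [r4c3∈{2}] nothing but 2 survives at r4c3. So r4c3=2.

Answer: 4 3 1 2 / 2 1 3 4 / 3 2 4 1 / 1 4 2 3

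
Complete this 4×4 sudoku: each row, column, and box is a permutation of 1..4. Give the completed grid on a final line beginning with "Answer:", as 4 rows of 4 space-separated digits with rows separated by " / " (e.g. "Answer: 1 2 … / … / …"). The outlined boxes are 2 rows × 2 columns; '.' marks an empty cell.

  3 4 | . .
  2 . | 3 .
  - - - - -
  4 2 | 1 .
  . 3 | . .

Step 1. [r1c4∈{1,2}] in row 1, 1 fits only at r1c4. So r1c4=1.
Step 2. [r4c3∈{2,4}] col 3 places 4 nowhere but r4c3 ⇒ r4c3=4.
Step 3. [r4c4∈{2}] nothing but 2 survives at r4c4 ⇒ r4c4=2.
Step 4. [r2c2∈{1}] r2c2 has the single candidate 1 ⇒ r2c2=1.
Step 5. [r3c4∈{3}] only 3 remains possible at r3c4. So r3c4=3.
Step 6. [r2c4∈{4}] r2c4's peers cover all but 4 ⇒ r2c4=4.
Step 7. [r4c1∈{1}] r4c1 has the single candidate 1. So r4c1=1.
Step 8. [r1c3∈{2}] r1c3's peers cover all but 2. So r1c3=2.

Answer: 3 4 2 1 / 2 1 3 4 / 4 2 1 3 / 1 3 4 2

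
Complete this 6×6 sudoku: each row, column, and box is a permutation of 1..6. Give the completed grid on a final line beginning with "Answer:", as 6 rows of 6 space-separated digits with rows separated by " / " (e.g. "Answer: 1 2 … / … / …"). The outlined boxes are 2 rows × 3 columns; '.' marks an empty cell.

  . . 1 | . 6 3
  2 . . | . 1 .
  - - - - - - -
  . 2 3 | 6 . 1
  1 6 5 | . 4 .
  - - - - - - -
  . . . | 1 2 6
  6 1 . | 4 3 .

Step 1. [r2c6∈{4,5}] col 6 places 4 nowhere but r2c6 ⇒ r2c6=4.
Step 2. [r5c1∈{3,4,5}] col 1 places 3 nowhere but r5c1, so r5c1=3.
Step 3. [r1c1∈{4,5}] 5 has one home in col 1: r1c1. So r1c1=5.
Step 4. [r4c4∈{2,3}] r4c4 is the only open cell in row 4 admitting 3, so r4c4=3.
Step 5. [r1c2∈{4}] only 4 remains possible at r1c2 ⇒ r1c2=4.
Step 6. [r3c1∈{4}] only 4 remains possible at r3c1. So r3c1=4.
Step 7. [r2c3∈{6}] r2c3's peers cover all but 6, so r2c3=6.
Step 8. [r5c3∈{4}] r5c3 has the single candidate 4 ⇒ r5c3=4.
Step 9. [r6c3∈{2}] nothing but 2 survives at r6c3. So r6c3=2.
Step 10. [r3c5∈{5}] r3c5's peers cover all but 5, so r3c5=5.
Step 11. [r4c6∈{2}] r4c6 is down to just 2, so r4c6=2.
Step 12. [r2c4∈{5}] only 5 remains possible at r2c4, so r2c4=5.
Step 13. [r2c2∈{3}] r2c2's peers cover all but 3 ⇒ r2c2=3.
Step 14. [r5c2∈{5}] r5c2's peers cover all but 5 ⇒ r5c2=5.
Step 15. [r1c4∈{2}] r1c4's peers cover all but 2. So r1c4=2.
Step 16. [r6c6∈{5}] r6c6 has the single candidate 5 ⇒ r6c6=5.

Answer: 5 4 1 2 6 3 / 2 3 6 5 1 4 / 4 2 3 6 5 1 / 1 6 5 3 4 2 / 3 5 4 1 2 6 / 6 1 2 4 3 5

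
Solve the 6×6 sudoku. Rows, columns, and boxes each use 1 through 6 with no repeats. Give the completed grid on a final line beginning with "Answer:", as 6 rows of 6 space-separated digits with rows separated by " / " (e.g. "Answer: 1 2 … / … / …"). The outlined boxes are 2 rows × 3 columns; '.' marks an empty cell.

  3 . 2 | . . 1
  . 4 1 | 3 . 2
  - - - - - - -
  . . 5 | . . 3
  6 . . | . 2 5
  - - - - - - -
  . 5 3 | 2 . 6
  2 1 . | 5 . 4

Step 1. [r2c5∈{5,6}] 6 has one home in row 2: r2c5, so r2c5=6.
Step 2. [r3c1∈{1,4}] r3c1 is the only open cell in col 1 admitting 1. So r3c1=1.
Step 3. [r1c4∈{4}] r1c4 has the single candidate 4. So r1c4=4.
Step 4. [r1c5∈{5}] r1c5 is down to just 5, so r1c5=5.
Step 5. [r3c4∈{6}] only 6 remains possible at r3c4. So r3c4=6.
Step 6. [r5c5∈{1}] nothing but 1 survives at r5c5. So r5c5=1.
Step 7. [r2c1∈{5}] r2c1 has the single candidate 5, so r2c1=5.
Step 8. [r4c4∈{1}] r4c4 has the single candidate 1 ⇒ r4c4=1.
Step 9. [r5c1∈{4}] r5c1 has the single candidate 4 ⇒ r5c1=4.
Step 10. [r1c2∈{6}] nothing but 6 survives at r1c2. So r1c2=6.
Step 11. [r4c3∈{4}] nothing but 4 survives at r4c3, so r4c3=4.
Step 12. [r3c5∈{4}] r3c5 is down to just 4 ⇒ r3c5=4.
Step 13. [r3c2∈{2}] r3c2's peers cover all but 2. So r3c2=2.
Step 14. [r4c2∈{3}] r4c2's peers cover all but 3 ⇒ r4c2=3.
Step 15. [r6c3∈{6}] only 6 remains possible at r6c3 ⇒ r6c3=6.
Step 16. [r6c5∈{3}] r6c5's peers cover all but 3, so r6c5=3.

Answer: 3 6 2 4 5 1 / 5 4 1 3 6 2 / 1 2 5 6 4 3 / 6 3 4 1 2 5 / 4 5 3 2 1 6 / 2 1 6 5 3 4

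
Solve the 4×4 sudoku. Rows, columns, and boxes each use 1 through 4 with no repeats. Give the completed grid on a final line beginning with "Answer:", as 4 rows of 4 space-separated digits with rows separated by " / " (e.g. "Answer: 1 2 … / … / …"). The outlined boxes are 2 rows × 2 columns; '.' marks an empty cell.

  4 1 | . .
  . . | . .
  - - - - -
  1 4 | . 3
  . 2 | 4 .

Step 1. [r2c1∈{2,3}] across col 1, 2 lands solely at r2c1 ⇒ r2c1=2.
Step 2. [r1c3∈{2,3}] in row 1, 3 fits only at r1c3. So r1c3=3.
Step 3. [r2c3∈{1}] r2c3 has the single candidate 1. So r2c3=1.
Step 4. [r4c1∈{3}] r4c1 is down to just 3 ⇒ r4c1=3.
Step 5. [r2c4∈{4}] r2c4's peers cover all but 4 ⇒ r2c4=4.
Step 6. [r3c3∈{2}] r3c3's peers cover all but 2 ⇒ r3c3=2.
Step 7. [r1c4∈{2}] nothing but 2 survives at r1c4, so r1c4=2.
Step 8. [r2c2∈{3}] r2c2 is down to just 3. So r2c2=3.
Step 9. [r4c4∈{1}] r4c4 has the single candidate 1, so r4c4=1.

Answer: 4 1 3 2 / 2 3 1 4 / 1 4 2 3 / 3 2 4 1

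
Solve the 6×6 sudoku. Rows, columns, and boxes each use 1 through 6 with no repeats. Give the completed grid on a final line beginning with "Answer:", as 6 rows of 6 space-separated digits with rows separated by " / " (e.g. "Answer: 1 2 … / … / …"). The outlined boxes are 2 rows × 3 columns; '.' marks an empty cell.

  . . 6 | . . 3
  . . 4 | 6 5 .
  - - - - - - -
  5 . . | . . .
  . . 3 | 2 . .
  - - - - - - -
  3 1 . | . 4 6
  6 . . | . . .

Step 1. [r3c3∈{1,2}] in col 3, 1 fits only at r3c3 ⇒ r3c3=1.
Step 2. [r3c2∈{2,4,6}] r3c2 is the only open cell in row 3 admitting 2, so r3c2=2.
Step 3. [r5c4∈{5}] nothing but 5 survives at r5c4, so r5c4=5.
Step 4. [r3c5∈{3,6}] r3c5 is the only open cell in row 3 admitting 6. So r3c5=6.
Step 5. [r4c5∈{1}] only 1 remains possible at r4c5, so r4c5=1.
Step 6. [r1c5∈{2}] r1c5's peers cover all but 2 ⇒ r1c5=2.
Step 7. [r2c6∈{1}] r2c6's peers cover all but 1, so r2c6=1.
Step 8. [r4c1∈{4}] nothing but 4 survives at r4c1. So r4c1=4.
Step 9. [r6c3∈{2,5}] col 3 places 5 nowhere but r6c3 ⇒ r6c3=5.
Step 10. [r3c4∈{3,4}] r3c4 is the only open cell in row 3 admitting 3 ⇒ r3c4=3.
Step 11. [r6c2∈{4}] r6c2 has the single candidate 4 ⇒ r6c2=4.
Step 12. [r3c6∈{4}] r3c6 has the single candidate 4. So r3c6=4.
Step 13. [r5c3∈{2}] r5c3's peers cover all but 2, so r5c3=2.
Step 14. [r6c5∈{3}] r6c5's peers cover all but 3, so r6c5=3.
Step 15. [r2c1∈{2}] nothing but 2 survives at r2c1. So r2c1=2.
Step 16. [r2c2∈{3}] r2c2 has the single candidate 3 ⇒ r2c2=3.
Step 17. [r4c6∈{5}] r4c6 has the single candidate 5 ⇒ r4c6=5.
Step 18. [r6c4∈{1}] r6c4's peers cover all but 1 ⇒ r6c4=1.
Step 19. [r1c4∈{4}] r1c4 has the single candidate 4. So r1c4=4.
Step 20. [r6c6∈{2}] r6c6's peers cover all but 2, so r6c6=2.
Step 21. [r1c1∈{1}] only 1 remains possible at r1c1. So r1c1=1.
Step 22. [r4c2∈{6}] r4c2 has the single candidate 6, so r4c2=6.
Step 23. [r1c2∈{5}] only 5 remains possible at r1c2. So r1c2=5.

Answer: 1 5 6 4 2 3 / 2 3 4 6 5 1 / 5 2 1 3 6 4 / 4 6 3 2 1 5 / 3 1 2 5 4 6 / 6 4 5 1 3 2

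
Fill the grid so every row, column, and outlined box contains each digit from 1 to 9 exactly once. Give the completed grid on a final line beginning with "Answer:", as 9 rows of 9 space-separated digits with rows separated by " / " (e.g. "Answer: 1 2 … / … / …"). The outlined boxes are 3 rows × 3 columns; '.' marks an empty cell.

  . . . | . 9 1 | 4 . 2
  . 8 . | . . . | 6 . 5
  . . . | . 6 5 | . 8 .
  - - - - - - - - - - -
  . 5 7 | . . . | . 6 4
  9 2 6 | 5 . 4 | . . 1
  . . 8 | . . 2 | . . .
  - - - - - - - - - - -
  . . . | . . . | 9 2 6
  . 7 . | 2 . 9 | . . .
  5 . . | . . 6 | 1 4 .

Step 1. [r9c9∈{3,7,8}] r9c9 is the only open cell in box 9 admitting 7. So r9c9=7.
Step 2. [r7c5∈{1,3,4,5,7,8}] r7c5 is the only open cell in row 7 admitting 5 ⇒ r7c5=5.
Step 3. [r1c4∈{3,7,8}] row 1 places 8 nowhere but r1c4, so r1c4=8.
Step 4. [r9c4∈{3}] nothing but 3 survives at r9c4, so r9c4=3.
Step 5. [r2c8∈{1,3,7,9}] r2c8 is the only open cell in col 8 admitting 1, so r2c8=1.
Step 6. [r2c3∈{2,3,4,9}] across row 2, 9 lands solely at r2c3. So r2c3=9.
Step 7. [r6c8∈{3,5,7,9}] across col 8, 9 lands solely at r6c8 ⇒ r6c8=9.
Step 8. [r6c9∈{3}] nothing but 3 survives at r6c9, so r6c9=3.
Step 9. [r4c1∈{1,3}] r4c1 is the only open cell in box 4 admitting 3 ⇒ r4c1=3.
Step 10. [r4c6∈{8}] only 8 remains possible at r4c6 ⇒ r4c6=8.
Step 11. [r2c5∈{2,3,4,7}] across col 5, 2 lands solely at r2c5. So r2c5=2.
Step 12. [r8c5∈{1,4,8}] col 5 places 4 nowhere but r8c5 ⇒ r8c5=4.
Step 13. [r7c4∈{1,7}] across box 8, 1 lands solely at r7c4 ⇒ r7c4=1.
Step 14. [r3c1∈{1,2,4,7}] in col 1, 2 fits only at r3c1. So r3c1=2.
Step 15. [r5c8∈{7}] nothing but 7 survives at r5c8. So r5c8=7.
Step 16. [r1c8∈{3}] nothing but 3 survives at r1c8 ⇒ r1c8=3.
Step 17. [r8c1∈{1,6,8}] in row 8, 6 fits only at r8c1. So r8c1=6.
Step 18. [r6c1∈{1,4}] 1 has one home in col 1: r6c1 ⇒ r6c1=1.
Step 19. [r8c7∈{3,5,8}] r8c7 is the only open cell in col 7 admitting 3, so r8c7=3.
Step 20. [r3c2∈{1,3,4}] across col 2, 1 lands solely at r3c2 ⇒ r3c2=1.
Step 21. [r7c2∈{3,4}] col 2 places 3 nowhere but r7c2, so r7c2=3.
Step 22. [r7c3∈{4}] only 4 remains possible at r7c3 ⇒ r7c3=4.
Step 23. [r2c1∈{4,7}] in col 1, 4 fits only at r2c1 ⇒ r2c1=4.
Step 24. [r2c4∈{7}] r2c4's peers cover all but 7, so r2c4=7.
Step 25. [r6c4∈{6}] only 6 remains possible at r6c4 ⇒ r6c4=6.
Step 26. [r9c3∈{2}] nothing but 2 survives at r9c3. So r9c3=2.
Step 27. [r6c5∈{7}] r6c5 has the single candidate 7, so r6c5=7.
Step 28. [r5c5∈{3}] only 3 remains possible at r5c5, so r5c5=3.
Step 29. [r9c5∈{8}] r9c5 has the single candidate 8. So r9c5=8.
Step 30. [r3c4∈{4}] r3c4 has the single candidate 4 ⇒ r3c4=4.
Step 31. [r7c1∈{8}] only 8 remains possible at r7c1. So r7c1=8.
Step 32. [r8c8∈{5}] only 5 remains possible at r8c8 ⇒ r8c8=5.
Step 33. [r4c5∈{1}] only 1 remains possible at r4c5 ⇒ r4c5=1.
Step 34. [r4c4∈{9}] r4c4 has the single candidate 9, so r4c4=9.
Step 35. [r3c3∈{3}] r3c3 is down to just 3 ⇒ r3c3=3.
Step 36. [r9c2∈{9}] r9c2's peers cover all but 9 ⇒ r9c2=9.
Step 37. [r3c7∈{7}] r3c7's peers cover all but 7. So r3c7=7.
Step 38. [r5c7∈{8}] nothing but 8 survives at r5c7 ⇒ r5c7=8.
Step 39. [r8c3∈{1}] nothing but 1 survives at r8c3. So r8c3=1.
Step 40. [r1c2∈{6}] r1c2 is down to just 6, so r1c2=6.
Step 41. [r6c2∈{4}] r6c2 is down to just 4, so r6c2=4.
Step 42. [r1c1∈{7}] r1c1 has the single candidate 7, so r1c1=7.
Step 43. [r6c7∈{5}] nothing but 5 survives at r6c7. So r6c7=5.
Step 44. [r2c6∈{3}] only 3 remains possible at r2c6. So r2c6=3.
Step 45. [r3c9∈{9}] nothing but 9 survives at r3c9 ⇒ r3c9=9.
Step 46. [r7c6∈{7}] only 7 remains possible at r7c6. So r7c6=7.
Step 47. [r8c9∈{8}] r8c9's peers cover all but 8. So r8c9=8.
Step 48. [r1c3∈{5}] nothing but 5 survives at r1c3, so r1c3=5.
Step 49. [r4c7∈{2}] only 2 remains possible at r4c7, so r4c7=2.

Answer: 7 6 5 8 9 1 4 3 2 / 4 8 9 7 2 3 6 1 5 / 2 1 3 4 6 5 7 8 9 / 3 5 7 9 1 8 2 6 4 / 9 2 6 5 3 4 8 7 1 / 1 4 8 6 7 2 5 9 3 / 8 3 4 1 5 7 9 2 6 / 6 7 1 2 4 9 3 5 8 / 5 9 2 3 8 6 1 4 7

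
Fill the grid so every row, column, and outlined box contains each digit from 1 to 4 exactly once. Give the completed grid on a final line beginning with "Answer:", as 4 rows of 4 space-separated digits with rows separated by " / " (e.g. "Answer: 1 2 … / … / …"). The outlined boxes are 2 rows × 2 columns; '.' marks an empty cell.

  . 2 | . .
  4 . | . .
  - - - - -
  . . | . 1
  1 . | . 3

Step 1. [r4c3∈{2,4}] r4c3 is the only open cell in row 4 admitting 2. So r4c3=2.
Step 2. [r1c3∈{1,3,4}] r1c3 is the only open cell in row 1 admitting 1. So r1c3=1.
Step 3. [r1c1∈{3}] r1c1 is down to just 3 ⇒ r1c1=3.
Step 4. [r4c2∈{4}] r4c2 has the single candidate 4 ⇒ r4c2=4.
Step 5. [r1c4∈{4}] r1c4 is down to just 4, so r1c4=4.
Step 6. [r2c4∈{2}] nothing but 2 survives at r2c4. So r2c4=2.
Step 7. [r3c1∈{2}] nothing but 2 survives at r3c1, so r3c1=2.
Step 8. [r3c2∈{3}] r3c2 has the single candidate 3, so r3c2=3.
Step 9. [r3c3∈{4}] r3c3 has the single candidate 4, so r3c3=4.
Step 10. [r2c2∈{1}] r2c2 is down to just 1, so r2c2=1.
Step 11. [r2c3∈{3}] only 3 remains possible at r2c3 ⇒ r2c3=3.

Answer: 3 2 1 4 / 4 1 3 2 / 2 3 4 1 / 1 4 2 3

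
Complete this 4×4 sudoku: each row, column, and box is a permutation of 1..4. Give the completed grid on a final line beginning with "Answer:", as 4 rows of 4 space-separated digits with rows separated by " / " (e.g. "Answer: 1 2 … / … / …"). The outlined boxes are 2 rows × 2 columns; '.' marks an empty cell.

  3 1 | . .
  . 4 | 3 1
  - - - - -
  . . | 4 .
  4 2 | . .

Step 1. [r3c4∈{2,3}] r3c4 is the only open cell in row 3 admitting 2, so r3c4=2.
Step 2. [r1c4∈{4}] nothing but 4 survives at r1c4, so r1c4=4.
Step 3. [r3c2∈{3}] r3c2 is down to just 3 ⇒ r3c2=3.
Step 4. [r4c4∈{3}] r4c4 is down to just 3, so r4c4=3.
Step 5. [r4c3∈{1}] r4c3 is down to just 1, so r4c3=1.
Step 6. [r1c3∈{2}] r1c3 has the single candidate 2. So r1c3=2.
Step 7. [r3c1∈{1}] r3c1's peers cover all but 1, so r3c1=1.
Step 8. [r2c1∈{2}] r2c1's peers cover all but 2. So r2c1=2.

Answer: 3 1 2 4 / 2 4 3 1 / 1 3 4 2 / 4 2 1 3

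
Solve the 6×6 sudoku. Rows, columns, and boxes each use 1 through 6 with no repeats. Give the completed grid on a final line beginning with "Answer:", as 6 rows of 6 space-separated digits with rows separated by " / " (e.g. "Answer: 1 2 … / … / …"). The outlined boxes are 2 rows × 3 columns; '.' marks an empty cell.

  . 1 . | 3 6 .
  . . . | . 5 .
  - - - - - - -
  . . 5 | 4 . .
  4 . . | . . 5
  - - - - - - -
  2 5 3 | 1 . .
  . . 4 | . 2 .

Step 1. [r6c2∈{6}] r6c2's peers cover all but 6 ⇒ r6c2=6.
Step 2. [r2c4∈{2}] only 2 remains possible at r2c4. So r2c4=2.
Step 3. [r4c3∈{1,2,6}] r4c3 is the only open cell in col 3 admitting 1. So r4c3=1.
Step 4. [r3c6∈{1,2,3,6}] 2 has one home in col 6: r3c6. So r3c6=2.
Step 5. [r3c2∈{3}] only 3 remains possible at r3c2 ⇒ r3c2=3.
Step 6. [r1c6∈{4}] nothing but 4 survives at r1c6. So r1c6=4.
Step 7. [r2c1∈{3,6}] across row 2, 3 lands solely at r2c1, so r2c1=3.
Step 8. [r3c5∈{1}] r3c5's peers cover all but 1, so r3c5=1.
Step 9. [r1c1∈{5}] only 5 remains possible at r1c1. So r1c1=5.
Step 10. [r3c1∈{6}] r3c1 is down to just 6 ⇒ r3c1=6.
Step 11. [r1c3∈{2}] r1c3's peers cover all but 2, so r1c3=2.
Step 12. [r2c6∈{1}] r2c6 is down to just 1, so r2c6=1.
Step 13. [r4c5∈{3}] r4c5's peers cover all but 3. So r4c5=3.
Step 14. [r4c2∈{2}] nothing but 2 survives at r4c2. So r4c2=2.
Step 15. [r2c3∈{6}] r2c3's peers cover all but 6, so r2c3=6.
Step 16. [r6c4∈{5}] r6c4's peers cover all but 5. So r6c4=5.
Step 17. [r5c6∈{6}] r5c6's peers cover all but 6. So r5c6=6.
Step 18. [r5c5∈{4}] nothing but 4 survives at r5c5. So r5c5=4.
Step 19. [r6c6∈{3}] only 3 remains possible at r6c6. So r6c6=3.
Step 20. [r4c4∈{6}] r4c4 has the single candidate 6 ⇒ r4c4=6.
Step 21. [r6c1∈{1}] nothing but 1 survives at r6c1 ⇒ r6c1=1.
Step 22. [r2c2∈{4}] only 4 remains possible at r2c2, so r2c2=4.

Answer: 5 1 2 3 6 4 / 3 4 6 2 5 1 / 6 3 5 4 1 2 / 4 2 1 6 3 5 / 2 5 3 1 4 6 / 1 6 4 5 2 3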